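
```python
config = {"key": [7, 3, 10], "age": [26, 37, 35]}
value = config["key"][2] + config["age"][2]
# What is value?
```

Trace:
`config = {"key": [7, 3, 10], "age": [26, 37, 35]}` → config = {'key': [7, 3, 10], 'age': [26, 37, 35]}
`value = config["key"][2] + config["age"][2]` → value = 45
So value = 45

Answer: 45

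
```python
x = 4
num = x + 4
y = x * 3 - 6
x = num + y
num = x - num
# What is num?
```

Trace:
`x = 4` → x = 4
`num = x + 4` → num = 8
`y = x * 3 - 6` → y = 6
`x = num + y` → x = 14
`num = x - num` → num = 6
So num = 6

Answer: 6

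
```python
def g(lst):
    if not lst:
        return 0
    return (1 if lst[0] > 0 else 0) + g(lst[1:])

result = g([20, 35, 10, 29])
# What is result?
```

Count of positive elements in [20, 35, 10, 29] = 4

Answer: 4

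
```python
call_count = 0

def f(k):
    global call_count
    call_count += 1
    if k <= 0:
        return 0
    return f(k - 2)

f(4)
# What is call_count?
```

Linear recursion stepping by 2: 3 calls from k=4 down to ≤0.

Answer: 3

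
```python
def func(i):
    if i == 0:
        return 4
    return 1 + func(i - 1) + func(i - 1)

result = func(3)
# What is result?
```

func(i) = 1 + 2·func(i-1), func(0)=4. Closed form: (4+1)·2^3 - 1 = 39.

Answer: 39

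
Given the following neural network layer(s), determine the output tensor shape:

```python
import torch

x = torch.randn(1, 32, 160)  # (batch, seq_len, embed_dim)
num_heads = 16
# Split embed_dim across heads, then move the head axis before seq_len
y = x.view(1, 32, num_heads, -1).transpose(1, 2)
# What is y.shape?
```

Input: (1, 32, 160) -> head_dim = 160 // 16 = 10; after view: (1, 32, 16, 10) -> after transpose(1, 2): (1, 16, 32, 10) -> Output: (1, 16, 32, 10)

Answer: (1, 16, 32, 10)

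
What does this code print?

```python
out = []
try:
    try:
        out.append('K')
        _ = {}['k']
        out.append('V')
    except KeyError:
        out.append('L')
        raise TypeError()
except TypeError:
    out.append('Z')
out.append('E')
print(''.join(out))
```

Execution trace: 'K' (inner try body) → 'L' (inner except KeyError) → 'Z' (outer except TypeError) → 'E' (after the try/except). Output: KLZE

Answer: KLZE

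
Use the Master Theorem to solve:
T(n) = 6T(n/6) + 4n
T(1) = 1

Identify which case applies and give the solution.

a=6, b=6, f(n)=4n. log_6(6) = 1. Since c=1 = 1, Case 2 applies: T(n) = Θ(n^log_b(a) · log n) = O(n log n).

Answer: O(n log n) - Case 2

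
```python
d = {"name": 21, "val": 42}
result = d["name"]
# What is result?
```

Trace:
`d = {"name": 21, "val": 42}` → d = {'name': 21, 'val': 42}
`result = d["name"]` → result = 21
So result = 21

Answer: 21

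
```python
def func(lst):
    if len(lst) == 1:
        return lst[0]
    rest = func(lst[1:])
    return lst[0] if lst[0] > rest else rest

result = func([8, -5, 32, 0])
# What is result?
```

Recursive max over [8, -5, 32, 0] = 32

Answer: 32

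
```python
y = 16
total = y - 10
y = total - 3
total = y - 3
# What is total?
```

Trace:
`y = 16` → y = 16
`total = y - 10` → total = 6
`y = total - 3` → y = 3
`total = y - 3` → total = 0
So total = 0

Answer: 0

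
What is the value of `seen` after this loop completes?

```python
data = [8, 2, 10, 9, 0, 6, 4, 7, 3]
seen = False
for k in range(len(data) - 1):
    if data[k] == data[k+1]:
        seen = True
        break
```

Check consecutive duplicates in [8, 2, 10, 9, 0, 6, 4, 7, 3]
`seen` takes the values: False

Answer: False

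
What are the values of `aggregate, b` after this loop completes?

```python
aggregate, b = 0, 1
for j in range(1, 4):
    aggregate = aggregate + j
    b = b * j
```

Sum and factorial of 1 to 3
`aggregate, b` takes the values: (0, 1) → (1, 1) → (3, 1) → (3, 2) → (6, 2) → (6, 6)

Answer: 6, 6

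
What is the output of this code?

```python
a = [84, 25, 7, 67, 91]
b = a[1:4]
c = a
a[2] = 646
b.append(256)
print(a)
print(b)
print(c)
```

Key concept: slice vs alias.
Step by step:
`a = [84, 25, 7, 67, 91]` → a = [84, 25, 7, 67, 91]
`b = a[1:4]` → b = [25, 7, 67]
`c = a` → c = [84, 25, 7, 67, 91] (same object as a)
`a[2] = 646` → a = [84, 25, 646, 67, 91] (same object as c); c = [84, 25, 646, 67, 91] (same object as a)
`b.append(256)` → b = [25, 7, 67, 256]
`print(a)` → prints [84, 25, 646, 67, 91]
`print(b)` → prints [25, 7, 67, 256]
`print(c)` → prints [84, 25, 646, 67, 91]

Answer:
[84, 25, 646, 67, 91]
[25, 7, 67, 256]
[84, 25, 646, 67, 91]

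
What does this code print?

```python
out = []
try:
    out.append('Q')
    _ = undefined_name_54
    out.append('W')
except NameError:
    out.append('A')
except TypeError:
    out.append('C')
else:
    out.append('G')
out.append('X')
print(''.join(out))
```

Execution trace: 'Q' (try body) → 'A' (except NameError) → 'X' (after the try/except). Output: QAX

Answer: QAX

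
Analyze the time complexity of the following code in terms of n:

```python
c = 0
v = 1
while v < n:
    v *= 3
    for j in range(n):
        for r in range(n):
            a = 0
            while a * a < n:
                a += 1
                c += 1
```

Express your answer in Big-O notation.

Each loop level contributes: log n × n × n × √n. Multiplying the contributions gives O(n^2√n log n).

Answer: O(n^2√n log n)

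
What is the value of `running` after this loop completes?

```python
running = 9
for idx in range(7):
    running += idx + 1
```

Start at 9, add 1 to 7 = 37
`running` takes the values: 9 → 10 → 12 → 15 → 19 → 24 → 30 → 37

Answer: 37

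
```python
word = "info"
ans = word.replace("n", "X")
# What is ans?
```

Trace:
`word = "info"` → word = 'info'
`ans = word.replace("n", "X")` → ans = 'iXfo'
So ans = 'iXfo'

Answer: 'iXfo'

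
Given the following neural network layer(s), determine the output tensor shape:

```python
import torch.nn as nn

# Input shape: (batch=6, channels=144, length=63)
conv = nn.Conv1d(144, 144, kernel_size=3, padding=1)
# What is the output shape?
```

Input: (6, 144, 63) -> Output: (6, 144, 63)

Answer: (6, 144, 63)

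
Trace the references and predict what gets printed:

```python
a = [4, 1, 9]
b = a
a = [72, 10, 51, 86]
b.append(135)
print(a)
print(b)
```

Key concept: rebinding vs mutation: a is rebound to a new list, b still points at the original.
Step by step:
`a = [4, 1, 9]` → a = [4, 1, 9]
`b = a` → b = [4, 1, 9] (same object as a)
`a = [72, 10, 51, 86]` → a = [72, 10, 51, 86]
`b.append(135)` → b = [4, 1, 9, 135]
`print(a)` → prints [72, 10, 51, 86]
`print(b)` → prints [4, 1, 9, 135]

Answer:
[72, 10, 51, 86]
[4, 1, 9, 135]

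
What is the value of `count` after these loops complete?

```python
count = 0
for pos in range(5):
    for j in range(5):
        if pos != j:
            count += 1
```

5² - 5 (exclude diagonal)
`count` takes the values: 0 → 1 → 2 → 3 → 4 → 5 → 6 → 7 → 8 → 9 → 10 → 11 → 12 → 13 → 14 → 15 → 16 → 17 → 18 → 19 → 20

Answer: 20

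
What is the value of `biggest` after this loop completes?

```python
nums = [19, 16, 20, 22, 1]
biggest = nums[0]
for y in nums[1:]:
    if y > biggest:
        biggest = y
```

Maximum of [19, 16, 20, 22, 1]
`biggest` takes the values: 19 → 20 → 22

Answer: 22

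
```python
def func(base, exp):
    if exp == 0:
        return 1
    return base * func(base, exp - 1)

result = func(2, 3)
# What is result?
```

func(2, 3) = 2 * 2 * 2 = 8

Answer: 8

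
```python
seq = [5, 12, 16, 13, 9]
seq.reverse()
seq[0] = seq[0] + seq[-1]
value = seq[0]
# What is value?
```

Trace:
`seq = [5, 12, 16, 13, 9]` → seq = [5, 12, 16, 13, 9]
`seq.reverse()` → seq = [9, 13, 16, 12, 5]
`seq[0] = seq[0] + seq[-1]` → seq = [14, 13, 16, 12, 5]
`value = seq[0]` → value = 14
So value = 14

Answer: 14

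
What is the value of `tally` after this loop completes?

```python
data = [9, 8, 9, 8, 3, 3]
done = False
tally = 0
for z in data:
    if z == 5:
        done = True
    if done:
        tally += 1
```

Count elements after first 5 in [9, 8, 9, 8, 3, 3]
`tally` takes the values: 0

Answer: 0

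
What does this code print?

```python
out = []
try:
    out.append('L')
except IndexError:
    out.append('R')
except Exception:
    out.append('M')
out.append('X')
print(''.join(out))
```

Execution trace: 'L' (try body, no exception) → 'X' (after the try/except). Output: LX

Answer: LX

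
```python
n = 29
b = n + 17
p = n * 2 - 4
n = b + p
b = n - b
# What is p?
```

Trace:
`n = 29` → n = 29
`b = n + 17` → b = 46
`p = n * 2 - 4` → p = 54
`n = b + p` → n = 100
`b = n - b` → b = 54
So p = 54

Answer: 54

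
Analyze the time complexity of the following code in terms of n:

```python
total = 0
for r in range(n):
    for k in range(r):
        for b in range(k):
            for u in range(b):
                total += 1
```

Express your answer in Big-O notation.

Each loop level contributes: n × n × n × n. Multiplying the contributions gives O(n^4).

Answer: O(n^4)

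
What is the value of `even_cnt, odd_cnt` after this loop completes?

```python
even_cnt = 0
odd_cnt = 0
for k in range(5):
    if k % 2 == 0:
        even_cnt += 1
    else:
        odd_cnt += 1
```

Count evens and odds in range(5)
`even_cnt, odd_cnt` takes the values: (0, 0) → (1, 0) → (1, 1) → (2, 1) → (2, 2) → (3, 2)

Answer: 3, 2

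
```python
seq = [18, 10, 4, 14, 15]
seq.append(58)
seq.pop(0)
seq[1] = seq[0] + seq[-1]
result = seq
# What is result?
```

Trace:
`seq = [18, 10, 4, 14, 15]` → seq = [18, 10, 4, 14, 15]
`seq.append(58)` → seq = [18, 10, 4, 14, 15, 58]
`seq.pop(0)` → seq = [10, 4, 14, 15, 58]
`seq[1] = seq[0] + seq[-1]` → seq = [10, 68, 14, 15, 58]
`result = seq` → result = [10, 68, 14, 15, 58]
So result = [10, 68, 14, 15, 58]

Answer: [10, 68, 14, 15, 58]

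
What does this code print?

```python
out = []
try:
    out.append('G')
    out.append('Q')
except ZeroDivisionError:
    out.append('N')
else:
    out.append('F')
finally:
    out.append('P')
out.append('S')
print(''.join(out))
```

Execution trace: 'G' (try body) → 'Q' (try body, no exception) → 'F' (else) → 'P' (finally) → 'S' (after the try/except). Output: GQFPS

Answer: GQFPS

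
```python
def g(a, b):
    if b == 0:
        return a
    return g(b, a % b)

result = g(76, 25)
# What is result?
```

g(76, 25) -> g(25, 1) -> g(1, 0) -> 1

Answer: 1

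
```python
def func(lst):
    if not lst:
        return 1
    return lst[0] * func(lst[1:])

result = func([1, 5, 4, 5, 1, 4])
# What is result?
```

Product over [1, 5, 4, 5, 1, 4] = 1 * 5 * 4 * 5 * 1 * 4 = 400

Answer: 400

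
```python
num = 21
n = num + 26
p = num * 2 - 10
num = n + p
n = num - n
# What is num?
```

Trace:
`num = 21` → num = 21
`n = num + 26` → n = 47
`p = num * 2 - 10` → p = 32
`num = n + p` → num = 79
`n = num - n` → n = 32
So num = 79

Answer: 79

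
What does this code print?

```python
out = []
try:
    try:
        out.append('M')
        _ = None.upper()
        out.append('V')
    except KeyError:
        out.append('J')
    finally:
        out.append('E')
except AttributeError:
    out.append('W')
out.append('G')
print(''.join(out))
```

Execution trace: 'M' (try body) → 'E' (finally) → 'W' (outer except AttributeError) → 'G' (after the try/except). Output: MEWG

Answer: MEWG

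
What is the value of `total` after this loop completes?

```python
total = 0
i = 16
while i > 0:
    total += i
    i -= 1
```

Sum 16 down to 1
`total` takes the values: 0 → 16 → 31 → 45 → 58 → 70 → 81 → 91 → 100 → 108 → 115 → 121 → 126 → 130 → 133 → 135 → 136

Answer: 136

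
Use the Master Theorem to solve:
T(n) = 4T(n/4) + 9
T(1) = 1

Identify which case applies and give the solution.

a=4, b=4, f(n)=9. log_4(4) = 1. Since c=0 < 1, Case 1 applies: T(n) = Θ(n^log_b(a)) = O(n).

Answer: O(n) - Case 1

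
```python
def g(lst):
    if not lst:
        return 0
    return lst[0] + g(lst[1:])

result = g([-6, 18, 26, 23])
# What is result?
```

(-6) + 18 + 26 + 23 + 0 = 61

Answer: 61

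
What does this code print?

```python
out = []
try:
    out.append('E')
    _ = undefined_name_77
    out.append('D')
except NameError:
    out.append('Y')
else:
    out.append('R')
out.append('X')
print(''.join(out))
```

Execution trace: 'E' (try body) → 'Y' (except NameError) → 'X' (after the try/except). Output: EYX

Answer: EYX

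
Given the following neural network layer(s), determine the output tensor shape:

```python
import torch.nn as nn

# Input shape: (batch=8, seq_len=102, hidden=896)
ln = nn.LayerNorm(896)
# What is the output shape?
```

Input: (8, 102, 896) -> Output: (8, 102, 896)

Answer: (8, 102, 896)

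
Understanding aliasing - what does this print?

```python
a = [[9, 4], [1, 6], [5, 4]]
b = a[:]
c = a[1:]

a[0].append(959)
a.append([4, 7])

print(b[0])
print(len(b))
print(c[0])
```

Key concept: slice with nested mutation.
Step by step:
`a = [[9, 4], [1, 6], [5, 4]]` → a = [[9, 4], [1, 6], [5, 4]]
`b = a[:]` → b = [[9, 4], [1, 6], [5, 4]]
`c = a[1:]` → c = [[1, 6], [5, 4]]
`a[0].append(959)` → a = [[9, 4, 959], [1, 6], [5, 4]]; b = [[9, 4, 959], [1, 6], [5, 4]]
`a.append([4, 7])` → a = [[9, 4, 959], [1, 6], [5, 4], [4, 7]]
`print(b[0])` → prints [9, 4, 959]
`print(len(b))` → prints 3
`print(c[0])` → prints [1, 6]

Answer:
[9, 4, 959]
3
[1, 6]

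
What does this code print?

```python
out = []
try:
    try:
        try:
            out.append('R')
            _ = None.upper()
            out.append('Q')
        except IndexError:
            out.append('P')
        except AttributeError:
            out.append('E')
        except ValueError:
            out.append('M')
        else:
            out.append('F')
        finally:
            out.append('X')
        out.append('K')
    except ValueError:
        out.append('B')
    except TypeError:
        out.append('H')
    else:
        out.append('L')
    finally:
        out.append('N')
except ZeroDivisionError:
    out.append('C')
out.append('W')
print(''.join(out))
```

Execution trace: 'R' (inner try body) → 'E' (inner except AttributeError) → 'X' (inner finally) → 'K' (try body, no exception) → 'L' (else) → 'N' (finally) → 'W' (after the try/except). Output: REXKLNW

Answer: REXKLNW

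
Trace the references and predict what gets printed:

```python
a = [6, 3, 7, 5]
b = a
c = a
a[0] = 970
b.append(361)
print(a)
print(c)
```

Key concept: multiple aliases.
Step by step:
`a = [6, 3, 7, 5]` → a = [6, 3, 7, 5]
`b = a` → b = [6, 3, 7, 5] (same object as a)
`c = a` → c = [6, 3, 7, 5] (same object as a, b)
`a[0] = 970` → a = [970, 3, 7, 5] (same object as b, c); b = [970, 3, 7, 5] (same object as a, c); c = [970, 3, 7, 5] (same object as a, b)
`b.append(361)` → a = [970, 3, 7, 5, 361] (same object as b, c); b = [970, 3, 7, 5, 361] (same object as a, c); c = [970, 3, 7, 5, 361] (same object as a, b)
`print(a)` → prints [970, 3, 7, 5, 361]
`print(c)` → prints [970, 3, 7, 5, 361]

Answer:
[970, 3, 7, 5, 361]
[970, 3, 7, 5, 361]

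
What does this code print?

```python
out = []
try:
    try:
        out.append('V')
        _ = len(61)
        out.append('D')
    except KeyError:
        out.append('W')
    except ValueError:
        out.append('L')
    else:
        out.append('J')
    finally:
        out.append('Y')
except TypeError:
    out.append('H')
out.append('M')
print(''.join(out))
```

Execution trace: 'V' (try body) → 'Y' (finally) → 'H' (outer except TypeError) → 'M' (after the try/except). Output: VYHM

Answer: VYHM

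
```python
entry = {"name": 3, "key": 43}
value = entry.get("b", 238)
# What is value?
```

Trace:
`entry = {"name": 3, "key": 43}` → entry = {'name': 3, 'key': 43}
`value = entry.get("b", 238)` → value = 238
So value = 238

Answer: 238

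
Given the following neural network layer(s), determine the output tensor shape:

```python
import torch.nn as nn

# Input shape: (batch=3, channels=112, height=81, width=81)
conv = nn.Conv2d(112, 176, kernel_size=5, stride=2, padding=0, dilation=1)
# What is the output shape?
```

Input: (3, 112, 81, 81) -> Output: (3, 176, 39, 39)

Answer: (3, 176, 39, 39)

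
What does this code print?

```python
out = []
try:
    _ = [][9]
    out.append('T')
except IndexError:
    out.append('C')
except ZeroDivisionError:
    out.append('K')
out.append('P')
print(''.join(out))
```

Execution trace: 'C' (except IndexError) → 'P' (after the try/except). Output: CP

Answer: CP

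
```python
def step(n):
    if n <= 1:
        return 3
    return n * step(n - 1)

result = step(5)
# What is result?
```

step(5) = 5 * 4 * 3 * 2 * 3 = 360

Answer: 360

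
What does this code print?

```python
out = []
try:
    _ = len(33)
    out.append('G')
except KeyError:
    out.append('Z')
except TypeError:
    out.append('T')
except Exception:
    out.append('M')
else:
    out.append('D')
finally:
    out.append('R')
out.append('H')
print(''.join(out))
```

Execution trace: 'T' (except TypeError) → 'R' (finally) → 'H' (after the try/except). Output: TRH

Answer: TRH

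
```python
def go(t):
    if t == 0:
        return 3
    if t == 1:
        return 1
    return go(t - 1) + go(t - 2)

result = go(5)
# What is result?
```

Build up from base cases: go(0)=3, go(1)=1, go(2)=4, go(3)=5, go(4)=9, go(5)=14

Answer: 14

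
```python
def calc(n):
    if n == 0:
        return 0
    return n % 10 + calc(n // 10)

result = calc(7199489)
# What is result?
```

Sum of digits of 7199489: 9 + 8 + 4 + 9 + 9 + 1 + 7 = 47

Answer: 47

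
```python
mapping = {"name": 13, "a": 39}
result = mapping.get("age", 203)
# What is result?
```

Trace:
`mapping = {"name": 13, "a": 39}` → mapping = {'name': 13, 'a': 39}
`result = mapping.get("age", 203)` → result = 203
So result = 203

Answer: 203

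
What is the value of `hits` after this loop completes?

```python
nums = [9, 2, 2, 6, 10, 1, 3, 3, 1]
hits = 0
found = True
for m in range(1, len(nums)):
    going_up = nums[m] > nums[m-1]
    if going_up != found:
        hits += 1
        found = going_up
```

Count direction changes in [9, 2, 2, 6, 10, 1, 3, 3, 1]
`hits` takes the values: 0 → 1 → 2 → 3 → 4 → 5

Answer: 5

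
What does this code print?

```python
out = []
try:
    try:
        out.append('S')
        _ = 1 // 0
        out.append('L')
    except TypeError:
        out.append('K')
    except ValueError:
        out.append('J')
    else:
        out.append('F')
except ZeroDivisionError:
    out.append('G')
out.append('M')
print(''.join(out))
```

Execution trace: 'S' (try body) → 'G' (outer except ZeroDivisionError) → 'M' (after the try/except). Output: SGM

Answer: SGM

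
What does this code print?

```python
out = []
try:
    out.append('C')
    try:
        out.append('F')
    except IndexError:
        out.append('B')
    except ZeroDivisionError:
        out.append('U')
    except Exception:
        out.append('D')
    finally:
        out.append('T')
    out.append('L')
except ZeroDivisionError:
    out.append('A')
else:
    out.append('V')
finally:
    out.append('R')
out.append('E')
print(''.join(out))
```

Execution trace: 'C' (try body) → 'F' (inner try body, no exception) → 'T' (inner finally) → 'L' (try body, no exception) → 'V' (else) → 'R' (finally) → 'E' (after the try/except). Output: CFTLVRE

Answer: CFTLVRE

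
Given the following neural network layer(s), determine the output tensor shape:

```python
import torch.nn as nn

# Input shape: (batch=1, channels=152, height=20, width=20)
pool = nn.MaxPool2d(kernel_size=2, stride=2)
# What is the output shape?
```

Input: (1, 152, 20, 20) -> Output: (1, 152, 10, 10)

Answer: (1, 152, 10, 10)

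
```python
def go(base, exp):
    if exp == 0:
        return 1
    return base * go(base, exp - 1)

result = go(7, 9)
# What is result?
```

go(7, 9) = 7 * 7 * 7 * 7 * 7 * 7 * 7 * 7 * 7 = 40353607

Answer: 40353607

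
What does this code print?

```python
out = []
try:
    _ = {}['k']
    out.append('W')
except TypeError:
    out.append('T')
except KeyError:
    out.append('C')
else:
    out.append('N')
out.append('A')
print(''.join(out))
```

Execution trace: 'C' (except KeyError) → 'A' (after the try/except). Output: CA

Answer: CA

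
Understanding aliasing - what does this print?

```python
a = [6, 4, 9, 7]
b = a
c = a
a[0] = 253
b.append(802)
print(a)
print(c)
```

Key concept: multiple aliases.
Step by step:
`a = [6, 4, 9, 7]` → a = [6, 4, 9, 7]
`b = a` → b = [6, 4, 9, 7] (same object as a)
`c = a` → c = [6, 4, 9, 7] (same object as a, b)
`a[0] = 253` → a = [253, 4, 9, 7] (same object as b, c); b = [253, 4, 9, 7] (same object as a, c); c = [253, 4, 9, 7] (same object as a, b)
`b.append(802)` → a = [253, 4, 9, 7, 802] (same object as b, c); b = [253, 4, 9, 7, 802] (same object as a, c); c = [253, 4, 9, 7, 802] (same object as a, b)
`print(a)` → prints [253, 4, 9, 7, 802]
`print(c)` → prints [253, 4, 9, 7, 802]

Answer:
[253, 4, 9, 7, 802]
[253, 4, 9, 7, 802]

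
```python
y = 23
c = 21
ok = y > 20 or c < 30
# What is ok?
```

Trace:
`y = 23` → y = 23
`c = 21` → c = 21
`ok = y > 20 or c < 30` → ok = True
So ok = True

Answer: True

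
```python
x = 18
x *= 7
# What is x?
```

Trace:
`x = 18` → x = 18
`x *= 7` → x = 126
So x = 126

Answer: 126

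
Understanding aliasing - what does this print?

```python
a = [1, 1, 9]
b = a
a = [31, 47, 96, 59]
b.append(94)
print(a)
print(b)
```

Key concept: rebinding vs mutation: a is rebound to a new list, b still points at the original.
Step by step:
`a = [1, 1, 9]` → a = [1, 1, 9]
`b = a` → b = [1, 1, 9] (same object as a)
`a = [31, 47, 96, 59]` → a = [31, 47, 96, 59]
`b.append(94)` → b = [1, 1, 9, 94]
`print(a)` → prints [31, 47, 96, 59]
`print(b)` → prints [1, 1, 9, 94]

Answer:
[31, 47, 96, 59]
[1, 1, 9, 94]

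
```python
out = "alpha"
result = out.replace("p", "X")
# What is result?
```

Trace:
`out = "alpha"` → out = 'alpha'
`result = out.replace("p", "X")` → result = 'alXha'
So result = 'alXha'

Answer: 'alXha'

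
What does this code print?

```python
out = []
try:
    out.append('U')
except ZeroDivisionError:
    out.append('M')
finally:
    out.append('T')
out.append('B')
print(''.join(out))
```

Execution trace: 'U' (try body, no exception) → 'T' (finally) → 'B' (after the try/except). Output: UTB

Answer: UTB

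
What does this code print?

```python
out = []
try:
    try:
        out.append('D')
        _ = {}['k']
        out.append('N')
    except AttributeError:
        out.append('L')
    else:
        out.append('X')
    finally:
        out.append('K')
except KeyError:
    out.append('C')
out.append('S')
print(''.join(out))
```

Execution trace: 'D' (try body) → 'K' (finally) → 'C' (outer except KeyError) → 'S' (after the try/except). Output: DKCS

Answer: DKCS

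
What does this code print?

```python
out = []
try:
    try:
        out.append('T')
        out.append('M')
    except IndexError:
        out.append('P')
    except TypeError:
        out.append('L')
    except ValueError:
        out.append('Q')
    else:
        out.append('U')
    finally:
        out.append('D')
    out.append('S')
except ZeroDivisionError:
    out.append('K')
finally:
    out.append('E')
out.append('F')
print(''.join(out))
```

Execution trace: 'T' (inner try body) → 'M' (inner try body, no exception) → 'U' (inner else) → 'D' (inner finally) → 'S' (try body, no exception) → 'E' (finally) → 'F' (after the try/except). Output: TMUDSEF

Answer: TMUDSEF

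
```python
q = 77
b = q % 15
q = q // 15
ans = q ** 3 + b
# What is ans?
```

Trace:
`q = 77` → q = 77
`b = q % 15` → b = 2
`q = q // 15` → q = 5
`ans = q ** 3 + b` → ans = 127
So ans = 127

Answer: 127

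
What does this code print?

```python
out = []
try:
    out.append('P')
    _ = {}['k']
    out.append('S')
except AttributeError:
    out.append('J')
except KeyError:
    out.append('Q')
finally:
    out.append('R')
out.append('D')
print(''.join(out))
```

Execution trace: 'P' (try body) → 'Q' (except KeyError) → 'R' (finally) → 'D' (after the try/except). Output: PQRD

Answer: PQRD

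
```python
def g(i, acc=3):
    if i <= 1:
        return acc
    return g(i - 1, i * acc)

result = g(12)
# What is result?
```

Accumulator trace (n, acc): (12, 3) -> (11, 36) -> (10, 396) -> (9, 3960) -> (8, 35640) -> (7, 285120) -> (6, 1995840) -> (5, 11975040) -> (4, 59875200) -> (3, 239500800) -> (2, 718502400) -> (1, 1437004800) -> return 1437004800

Answer: 1437004800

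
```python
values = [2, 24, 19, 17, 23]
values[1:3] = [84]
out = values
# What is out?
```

Trace:
`values = [2, 24, 19, 17, 23]` → values = [2, 24, 19, 17, 23]
`values[1:3] = [84]` → values = [2, 84, 17, 23]
`out = values` → out = [2, 84, 17, 23]
So out = [2, 84, 17, 23]

Answer: [2, 84, 17, 23]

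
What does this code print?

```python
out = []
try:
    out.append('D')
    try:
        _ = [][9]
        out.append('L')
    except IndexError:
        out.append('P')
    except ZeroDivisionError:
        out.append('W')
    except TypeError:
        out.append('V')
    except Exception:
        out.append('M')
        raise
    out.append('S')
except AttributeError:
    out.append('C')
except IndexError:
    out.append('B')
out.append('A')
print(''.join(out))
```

Execution trace: 'D' (try body) → 'P' (inner except IndexError) → 'S' (try body, no exception) → 'A' (after the try/except). Output: DPSA

Answer: DPSA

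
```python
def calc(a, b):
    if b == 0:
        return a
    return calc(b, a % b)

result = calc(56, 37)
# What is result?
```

calc(56, 37) -> calc(37, 19) -> calc(19, 18) -> calc(18, 1) -> calc(1, 0) -> 1

Answer: 1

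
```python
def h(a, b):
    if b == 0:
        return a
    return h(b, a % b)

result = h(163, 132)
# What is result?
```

h(163, 132) -> h(132, 31) -> h(31, 8) -> h(8, 7) -> h(7, 1) -> h(1, 0) -> 1

Answer: 1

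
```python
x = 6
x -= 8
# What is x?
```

Trace:
`x = 6` → x = 6
`x -= 8` → x = -2
So x = -2

Answer: -2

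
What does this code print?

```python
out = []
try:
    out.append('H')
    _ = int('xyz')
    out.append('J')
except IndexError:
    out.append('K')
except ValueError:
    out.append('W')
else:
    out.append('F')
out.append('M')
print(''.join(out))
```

Execution trace: 'H' (try body) → 'W' (except ValueError) → 'M' (after the try/except). Output: HWM

Answer: HWM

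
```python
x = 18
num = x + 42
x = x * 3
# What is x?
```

Trace:
`x = 18` → x = 18
`num = x + 42` → num = 60
`x = x * 3` → x = 54
So x = 54

Answer: 54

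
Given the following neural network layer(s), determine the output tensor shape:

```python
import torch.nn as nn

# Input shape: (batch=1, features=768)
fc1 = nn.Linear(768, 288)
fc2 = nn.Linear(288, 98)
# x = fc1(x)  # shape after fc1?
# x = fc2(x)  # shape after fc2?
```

Input: (1, 768) -> after fc1: (1, 288) -> Output: (1, 98)

Answer: (1, 98)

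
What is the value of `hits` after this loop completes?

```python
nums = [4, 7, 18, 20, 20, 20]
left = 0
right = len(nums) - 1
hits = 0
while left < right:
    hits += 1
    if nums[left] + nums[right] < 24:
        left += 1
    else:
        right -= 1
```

Steps to find pair summing to 24
`hits` takes the values: 0 → 1 → 2 → 3 → 4 → 5

Answer: 5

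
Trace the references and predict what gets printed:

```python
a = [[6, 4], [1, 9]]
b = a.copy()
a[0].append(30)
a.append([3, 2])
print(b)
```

Key concept: shallow copy with nested lists.
Step by step:
`a = [[6, 4], [1, 9]]` → a = [[6, 4], [1, 9]]
`b = a.copy()` → b = [[6, 4], [1, 9]]
`a[0].append(30)` → a = [[6, 4, 30], [1, 9]]; b = [[6, 4, 30], [1, 9]]
`a.append([3, 2])` → a = [[6, 4, 30], [1, 9], [3, 2]]
`print(b)` → prints [[6, 4, 30], [1, 9]]

Answer: [[6, 4, 30], [1, 9]]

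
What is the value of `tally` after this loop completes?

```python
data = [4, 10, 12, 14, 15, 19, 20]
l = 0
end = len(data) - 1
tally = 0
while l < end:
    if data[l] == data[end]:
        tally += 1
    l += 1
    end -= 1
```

Count matching pairs from ends
`tally` takes the values: 0

Answer: 0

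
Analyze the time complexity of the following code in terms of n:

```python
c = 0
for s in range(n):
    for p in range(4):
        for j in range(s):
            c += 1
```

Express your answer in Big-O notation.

Each loop level contributes: n × 1 × n. Multiplying the contributions gives O(n^2).

Answer: O(n^2)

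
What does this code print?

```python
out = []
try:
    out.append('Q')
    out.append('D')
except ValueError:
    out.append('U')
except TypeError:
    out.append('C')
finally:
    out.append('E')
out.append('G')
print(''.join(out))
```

Execution trace: 'Q' (try body) → 'D' (try body, no exception) → 'E' (finally) → 'G' (after the try/except). Output: QDEG

Answer: QDEG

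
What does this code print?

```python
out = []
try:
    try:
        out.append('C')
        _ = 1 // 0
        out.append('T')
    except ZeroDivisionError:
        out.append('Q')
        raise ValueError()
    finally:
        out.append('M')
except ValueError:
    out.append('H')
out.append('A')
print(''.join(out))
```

Execution trace: 'C' (inner try body) → 'Q' (inner except ZeroDivisionError) → 'M' (inner finally) → 'H' (outer except ValueError) → 'A' (after the try/except). Output: CQMHA

Answer: CQMHA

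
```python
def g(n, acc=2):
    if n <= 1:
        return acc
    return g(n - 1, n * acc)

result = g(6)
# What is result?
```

Accumulator trace (n, acc): (6, 2) -> (5, 12) -> (4, 60) -> (3, 240) -> (2, 720) -> (1, 1440) -> return 1440

Answer: 1440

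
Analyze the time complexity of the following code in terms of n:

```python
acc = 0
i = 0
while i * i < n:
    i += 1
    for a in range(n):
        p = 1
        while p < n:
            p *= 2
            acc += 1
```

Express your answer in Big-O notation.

Each loop level contributes: √n × n × log n. Multiplying the contributions gives O(n√n log n).

Answer: O(n√n log n)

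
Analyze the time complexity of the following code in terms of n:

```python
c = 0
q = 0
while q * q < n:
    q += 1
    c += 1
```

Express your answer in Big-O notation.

Each loop level contributes: √n. Multiplying the contributions gives O(√n).

Answer: O(√n)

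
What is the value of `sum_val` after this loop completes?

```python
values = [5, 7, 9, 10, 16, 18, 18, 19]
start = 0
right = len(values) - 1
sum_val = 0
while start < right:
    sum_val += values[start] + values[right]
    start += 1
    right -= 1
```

Sum of pairs from ends
`sum_val` takes the values: 0 → 24 → 49 → 76 → 102

Answer: 102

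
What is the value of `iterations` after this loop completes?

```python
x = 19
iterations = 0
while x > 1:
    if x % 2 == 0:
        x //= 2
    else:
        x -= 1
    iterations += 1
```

Steps to reduce 19 to 1
`iterations` takes the values: 0 → 1 → 2 → 3 → 4 → 5 → 6

Answer: 6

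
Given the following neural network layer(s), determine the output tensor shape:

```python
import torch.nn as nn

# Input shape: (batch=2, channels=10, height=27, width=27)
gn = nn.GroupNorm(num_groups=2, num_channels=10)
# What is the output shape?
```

Input: (2, 10, 27, 27) -> Output: (2, 10, 27, 27)

Answer: (2, 10, 27, 27)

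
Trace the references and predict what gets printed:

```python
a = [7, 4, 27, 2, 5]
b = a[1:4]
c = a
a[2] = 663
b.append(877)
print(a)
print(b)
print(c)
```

Key concept: slice vs alias.
Step by step:
`a = [7, 4, 27, 2, 5]` → a = [7, 4, 27, 2, 5]
`b = a[1:4]` → b = [4, 27, 2]
`c = a` → c = [7, 4, 27, 2, 5] (same object as a)
`a[2] = 663` → a = [7, 4, 663, 2, 5] (same object as c); c = [7, 4, 663, 2, 5] (same object as a)
`b.append(877)` → b = [4, 27, 2, 877]
`print(a)` → prints [7, 4, 663, 2, 5]
`print(b)` → prints [4, 27, 2, 877]
`print(c)` → prints [7, 4, 663, 2, 5]

Answer:
[7, 4, 663, 2, 5]
[4, 27, 2, 877]
[7, 4, 663, 2, 5]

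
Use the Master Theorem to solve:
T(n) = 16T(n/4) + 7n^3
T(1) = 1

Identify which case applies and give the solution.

a=16, b=4, f(n)=7n^3. log_4(16) = 2. Since c=3 > 2 and the regularity condition holds (16(n/4)^3 = (16/4^3)n^3 with 16/4^3 < 1), Case 3 applies: T(n) = Θ(f(n)) = O(n^3).

Answer: O(n^3) - Case 3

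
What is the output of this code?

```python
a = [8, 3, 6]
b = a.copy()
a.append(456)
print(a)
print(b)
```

Key concept: list.copy() creates independent copy.
Step by step:
`a = [8, 3, 6]` → a = [8, 3, 6]
`b = a.copy()` → b = [8, 3, 6]
`a.append(456)` → a = [8, 3, 6, 456]
`print(a)` → prints [8, 3, 6, 456]
`print(b)` → prints [8, 3, 6]

Answer:
[8, 3, 6, 456]
[8, 3, 6]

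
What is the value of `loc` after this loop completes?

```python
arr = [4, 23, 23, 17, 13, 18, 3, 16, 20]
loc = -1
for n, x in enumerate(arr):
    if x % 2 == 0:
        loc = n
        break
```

First even number index in [4, 23, 23, 17, 13, 18, 3, 16, 20]
`loc` takes the values: -1 → 0

Answer: 0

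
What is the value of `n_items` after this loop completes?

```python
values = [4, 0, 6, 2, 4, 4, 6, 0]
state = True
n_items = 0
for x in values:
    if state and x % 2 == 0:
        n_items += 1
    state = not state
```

Count even values at even positions
`n_items` takes the values: 0 → 1 → 2 → 3 → 4

Answer: 4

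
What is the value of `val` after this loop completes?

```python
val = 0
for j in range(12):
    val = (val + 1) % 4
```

Increment mod 4, 12 times = 0
`val` takes the values: 0 → 1 → 2 → 3 → 0 → 1 → 2 → 3 → 0 → 1 → 2 → 3 → 0

Answer: 0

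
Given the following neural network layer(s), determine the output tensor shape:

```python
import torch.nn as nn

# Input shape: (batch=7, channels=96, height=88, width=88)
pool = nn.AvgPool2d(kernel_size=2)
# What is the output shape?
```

Input: (7, 96, 88, 88) -> Output: (7, 96, 44, 44)

Answer: (7, 96, 44, 44)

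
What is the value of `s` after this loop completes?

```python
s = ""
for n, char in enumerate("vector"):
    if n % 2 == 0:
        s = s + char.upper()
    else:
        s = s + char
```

Uppercase even positions in 'vector'
`s` takes the values: "" → "V" → "Ve" → "VeC" → "VeCt" → "VeCtO" → "VeCtOr"

Answer: "VeCtOr"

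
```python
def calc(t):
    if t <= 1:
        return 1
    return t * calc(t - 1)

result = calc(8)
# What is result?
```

calc(8) = 8 * 7 * 6 * 5 * 4 * 3 * 2 * 1 = 40320

Answer: 40320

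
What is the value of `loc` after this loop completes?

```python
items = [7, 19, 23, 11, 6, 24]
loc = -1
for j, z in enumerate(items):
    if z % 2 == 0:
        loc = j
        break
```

First even number index in [7, 19, 23, 11, 6, 24]
`loc` takes the values: -1 → 4

Answer: 4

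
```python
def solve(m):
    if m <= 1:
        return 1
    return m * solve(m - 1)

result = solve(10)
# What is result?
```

solve(10) = 10 * 9 * 8 * 7 * 6 * 5 * 4 * 3 * 2 * 1 = 3628800

Answer: 3628800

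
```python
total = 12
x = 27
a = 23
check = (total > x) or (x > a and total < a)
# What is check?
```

Trace:
`total = 12` → total = 12
`x = 27` → x = 27
`a = 23` → a = 23
`check = (total > x) or (x > a and total < a)` → check = True
So check = True

Answer: True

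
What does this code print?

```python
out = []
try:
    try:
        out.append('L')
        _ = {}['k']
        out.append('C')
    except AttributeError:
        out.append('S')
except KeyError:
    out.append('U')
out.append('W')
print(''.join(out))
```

Execution trace: 'L' (inner try body) → 'U' (outer except KeyError) → 'W' (after the try/except). Output: LUW

Answer: LUW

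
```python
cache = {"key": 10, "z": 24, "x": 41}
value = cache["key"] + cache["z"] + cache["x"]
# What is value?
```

Trace:
`cache = {"key": 10, "z": 24, "x": 41}` → cache = {'key': 10, 'z': 24, 'x': 41}
`value = cache["key"] + cache["z"] + cache["x"]` → value = 75
So value = 75

Answer: 75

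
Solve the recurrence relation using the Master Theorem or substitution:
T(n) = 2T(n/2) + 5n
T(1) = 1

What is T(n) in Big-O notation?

By Master Theorem: a=2, b=2, f(n)=5n. Since log_2(2) = 1 and f(n) = Θ(n^1), Case 2 applies. T(n) = O(n log n).

Answer: O(n log n)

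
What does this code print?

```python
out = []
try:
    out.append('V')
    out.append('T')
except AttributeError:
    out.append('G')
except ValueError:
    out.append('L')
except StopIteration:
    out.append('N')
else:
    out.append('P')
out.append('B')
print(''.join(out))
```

Execution trace: 'V' (try body) → 'T' (try body, no exception) → 'P' (else) → 'B' (after the try/except). Output: VTPB

Answer: VTPB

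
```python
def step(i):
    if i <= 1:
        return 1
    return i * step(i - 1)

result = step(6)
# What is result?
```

step(6) = 6 * 5 * 4 * 3 * 2 * 1 = 720

Answer: 720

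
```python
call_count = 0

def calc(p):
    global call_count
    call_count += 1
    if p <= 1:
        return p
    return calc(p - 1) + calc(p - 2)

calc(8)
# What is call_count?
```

Calls(p) = 1 + Calls(p-1) + Calls(p-2); Calls(0)=Calls(1)=1. For p=8 this gives 67.

Answer: 67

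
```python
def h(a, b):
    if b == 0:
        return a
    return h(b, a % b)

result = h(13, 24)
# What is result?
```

h(13, 24) -> h(24, 13) -> h(13, 11) -> h(11, 2) -> h(2, 1) -> h(1, 0) -> 1

Answer: 1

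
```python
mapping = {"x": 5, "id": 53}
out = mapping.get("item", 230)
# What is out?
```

Trace:
`mapping = {"x": 5, "id": 53}` → mapping = {'x': 5, 'id': 53}
`out = mapping.get("item", 230)` → out = 230
So out = 230

Answer: 230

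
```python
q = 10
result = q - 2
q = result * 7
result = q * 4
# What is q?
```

Trace:
`q = 10` → q = 10
`result = q - 2` → result = 8
`q = result * 7` → q = 56
`result = q * 4` → result = 224
So q = 56

Answer: 56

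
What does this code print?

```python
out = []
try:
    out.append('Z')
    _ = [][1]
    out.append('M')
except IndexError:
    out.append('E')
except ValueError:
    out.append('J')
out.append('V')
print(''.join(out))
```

Execution trace: 'Z' (try body) → 'E' (except IndexError) → 'V' (after the try/except). Output: ZEV

Answer: ZEV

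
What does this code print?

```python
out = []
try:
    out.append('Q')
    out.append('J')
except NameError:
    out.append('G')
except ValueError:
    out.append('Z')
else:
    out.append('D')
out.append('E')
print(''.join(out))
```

Execution trace: 'Q' (try body) → 'J' (try body, no exception) → 'D' (else) → 'E' (after the try/except). Output: QJDE

Answer: QJDE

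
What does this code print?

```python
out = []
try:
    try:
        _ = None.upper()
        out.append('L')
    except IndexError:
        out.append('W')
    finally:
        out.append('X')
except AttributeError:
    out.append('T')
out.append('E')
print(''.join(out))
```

Execution trace: 'X' (inner finally) → 'T' (outer except AttributeError) → 'E' (after the try/except). Output: XTE

Answer: XTE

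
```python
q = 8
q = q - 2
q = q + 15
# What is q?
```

Trace:
`q = 8` → q = 8
`q = q - 2` → q = 6
`q = q + 15` → q = 21
So q = 21

Answer: 21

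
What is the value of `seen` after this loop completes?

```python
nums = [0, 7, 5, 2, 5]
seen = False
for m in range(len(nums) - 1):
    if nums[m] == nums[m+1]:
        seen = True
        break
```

Check consecutive duplicates in [0, 7, 5, 2, 5]
`seen` takes the values: False

Answer: False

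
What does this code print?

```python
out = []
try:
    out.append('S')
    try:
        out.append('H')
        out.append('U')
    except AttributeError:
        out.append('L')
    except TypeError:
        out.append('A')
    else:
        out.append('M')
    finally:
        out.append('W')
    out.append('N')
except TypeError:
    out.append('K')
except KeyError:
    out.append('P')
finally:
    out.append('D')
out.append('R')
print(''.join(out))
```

Execution trace: 'S' (try body) → 'H' (inner try body) → 'U' (inner try body, no exception) → 'M' (inner else) → 'W' (inner finally) → 'N' (try body, no exception) → 'D' (finally) → 'R' (after the try/except). Output: SHUMWNDR

Answer: SHUMWNDR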